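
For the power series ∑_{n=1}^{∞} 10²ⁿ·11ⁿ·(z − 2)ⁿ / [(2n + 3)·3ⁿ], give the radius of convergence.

Ratio test: |a_{n+1}/a_n| = [(2n + 3)/(2(n+1) + 3)] · 100·11/3 → 1100/3 as n → ∞.
The series converges when 1100/3 · |z − 2| < 1, giving R = 3/1100.

R = 3/1100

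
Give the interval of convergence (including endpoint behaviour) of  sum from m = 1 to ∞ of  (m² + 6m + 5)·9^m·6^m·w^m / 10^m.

The ratio of consecutive coefficients is [((m+1)² + 6(m+1) + 5)/(m² + 6m + 5)] · 9·6/10 → 27/5.
Convergence for |w| · 27/5 < 1, i.e. |w| < 5/27. So R = 5/27.
At w = 5/27: the terms do not tend to 0, so the series diverges.
At w = -5/27: the terms have absolute value of order m², which does not tend to 0, so the series diverges by the divergence test.

(-5/27, 5/27)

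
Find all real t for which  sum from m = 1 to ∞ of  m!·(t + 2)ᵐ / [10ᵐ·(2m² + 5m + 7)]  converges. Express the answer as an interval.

{-2}

The ratio of consecutive coefficients is (m+1) · 1/10 · (2m² + 5m + 7)/(2(m+1)² + 5(m+1) + 7) → ∞.
Since the ratio → ∞, the series diverges for every t ≠ -2, and R = 0.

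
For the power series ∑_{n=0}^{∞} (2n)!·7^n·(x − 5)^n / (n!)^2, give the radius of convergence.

R = 1/28

Ratio test: |a_{n+1}/a_n| = (2n+1)·(2n+2)/(n+1)² · 7 → 28 as n → ∞.
The series converges when 28 · |x − 5| < 1, giving R = 1/28.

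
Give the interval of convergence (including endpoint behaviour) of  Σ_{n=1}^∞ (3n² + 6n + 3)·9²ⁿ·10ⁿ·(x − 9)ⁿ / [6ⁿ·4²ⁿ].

(1199/135, 1231/135)

The ratio of consecutive coefficients is [(3(n+1)² + 6(n+1) + 3)/(3n² + 6n + 3)] · 81·10/(6·16) → 135/16.
Convergence for |x − 9| · 135/16 < 1, i.e. |x − 9| < 16/135. So R = 16/135.
At x = 1231/135: the n-th term does not approach 0; divergence by the term test.
At x = 1199/135: the n-th term does not approach 0; divergence by the term test.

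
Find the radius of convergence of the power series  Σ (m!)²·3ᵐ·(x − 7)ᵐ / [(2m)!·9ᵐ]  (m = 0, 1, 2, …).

By the ratio test, |a_{m+1}/a_m| = (m+1)²/[(2m+1)·(2m+2)] · 3/9 → 1/12.
Hence the series converges for |x − 7| < 1/(1/12) = 12, so the radius of convergence is 12.

R = 12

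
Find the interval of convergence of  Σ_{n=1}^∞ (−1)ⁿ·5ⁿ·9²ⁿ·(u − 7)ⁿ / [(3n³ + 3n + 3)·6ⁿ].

[943/135, 947/135]

The ratio of consecutive coefficients is [(3n³ + 3n + 3)/(3(n+1)³ + 3(n+1) + 3)] · 5·81/6 → 135/2.
Thus R = 1/(135/2) = 2/135.
Endpoint u = 947/135: the terms are on the order of 1/n³, so the series converges absolutely by comparison with the p-series (p = 3 > 1).
Endpoint u = 943/135: absolute convergence follows by limit comparison with Σ 1/n³.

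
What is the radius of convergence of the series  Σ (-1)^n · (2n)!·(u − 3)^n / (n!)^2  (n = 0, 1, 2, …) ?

Apply the ratio test: |a_{n+1}| / |a_n| = (2n+1)·(2n+2)/(n+1)², which tends to 4 as n → ∞.
Convergence for |u − 3| · 4 < 1, i.e. |u − 3| < 1/4. So R = 1/4.

R = 1/4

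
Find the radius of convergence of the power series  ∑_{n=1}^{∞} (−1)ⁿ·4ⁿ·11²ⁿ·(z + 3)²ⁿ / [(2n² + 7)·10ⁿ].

By the ratio test, |a_{n+1}/a_n| = [(2n² + 7)/(2(n+1)² + 7)] · 4·121/10 → 242/5.
Writing y = (z + 3)², the series in y has radius 5/242, so |z + 3| < √(5/242) and R = √10/22.

R = √10/22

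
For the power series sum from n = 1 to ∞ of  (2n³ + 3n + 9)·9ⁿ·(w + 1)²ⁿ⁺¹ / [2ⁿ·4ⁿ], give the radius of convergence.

R = 2√2/3

By the ratio test, |a_{n+1}/a_n| = [(2(n+1)³ + 3(n+1) + 9)/(2n³ + 3n + 9)] · 9/(2·4) → 9/8.
Successive powers of (w + 1) differ by 2, so the series converges when |w + 1|² · 9/8 < 1, i.e. |w + 1| < √(8/9). So R = 2√2/3.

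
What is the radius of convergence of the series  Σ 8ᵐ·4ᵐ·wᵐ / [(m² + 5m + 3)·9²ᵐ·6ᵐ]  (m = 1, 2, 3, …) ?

R = 243/16

The ratio of consecutive coefficients is [(m² + 5m + 3)/((m+1)² + 5(m+1) + 3)] · 8·4/(81·6) → 16/243.
Hence the series converges for |w| < 1/(16/243) = 243/16, so the radius of convergence is 243/16.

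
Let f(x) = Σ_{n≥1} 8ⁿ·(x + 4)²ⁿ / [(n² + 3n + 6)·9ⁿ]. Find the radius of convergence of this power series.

R = 3√2/4

By the ratio test, |a_{n+1}/a_n| = [(n² + 3n + 6)/((n+1)² + 3(n+1) + 6)] · 8/9 → 8/9.
Successive powers of (x + 4) differ by 2, so the series converges when |x + 4|² · 8/9 < 1, i.e. |x + 4| < √(9/8). So R = 3√2/4.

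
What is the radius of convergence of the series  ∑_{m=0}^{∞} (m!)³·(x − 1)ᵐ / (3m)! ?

Ratio test: |a_{m+1}/a_m| = (m+1)³/[(3m+1)·(3m+2)·(3m+3)] → 1/27 as m → ∞.
Thus R = 1/(1/27) = 27.

R = 27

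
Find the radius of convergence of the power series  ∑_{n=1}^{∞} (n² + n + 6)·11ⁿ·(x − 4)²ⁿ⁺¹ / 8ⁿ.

Apply the ratio test: |a_{n+1}| / |a_n| = [((n+1)² + (n+1) + 6)/(n² + n + 6)] · 11/8, which tends to 11/8 as n → ∞.
Successive powers of (x − 4) differ by 2, so the series converges when |x − 4|² · 11/8 < 1, i.e. |x − 4| < √(8/11). So R = 2√22/11.

R = 2√22/11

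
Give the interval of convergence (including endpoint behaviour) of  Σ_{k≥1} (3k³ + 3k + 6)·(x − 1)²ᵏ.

Ratio test: |a_{k+1}/a_k| = (3(k+1)³ + 3(k+1) + 6)/(3k³ + 3k + 6) → 1 as k → ∞.
Writing y = (x − 1)², the series in y has radius 1, so |x − 1| < √(1) = 1 and R = 1.
When x = 2, the k-th term does not approach 0; divergence by the term test.
When x = 0, the k-th term does not approach 0; divergence by the term test.

(0, 2)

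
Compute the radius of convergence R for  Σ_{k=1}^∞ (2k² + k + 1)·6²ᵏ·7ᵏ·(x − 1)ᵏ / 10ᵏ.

By the ratio test, |a_{k+1}/a_k| = [(2(k+1)² + (k+1) + 1)/(2k² + k + 1)] · 36·7/10 → 126/5.
Thus R = 1/(126/5) = 5/126.

R = 5/126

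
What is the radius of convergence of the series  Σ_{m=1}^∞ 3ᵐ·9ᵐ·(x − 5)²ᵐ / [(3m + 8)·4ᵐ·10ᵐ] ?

R = 2√30/9

Ratio test: |a_{m+1}/a_m| = [(3m + 8)/(3(m+1) + 8)] · 3·9/(4·10) → 27/40 as m → ∞.
Successive powers of (x − 5) differ by 2, so the series converges when |x − 5|² · 27/40 < 1, i.e. |x − 5| < √(40/27). So R = 2√30/9.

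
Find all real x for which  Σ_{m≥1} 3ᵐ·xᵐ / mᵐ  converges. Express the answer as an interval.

(−∞, ∞)

By the Cauchy root test, |a_m|^(1/m) = 3/m → 0.
Since the m-th root of |a_m| tends to 0, the series converges for all real x; R = ∞.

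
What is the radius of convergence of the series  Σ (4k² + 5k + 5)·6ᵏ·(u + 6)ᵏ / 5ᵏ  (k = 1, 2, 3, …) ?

By the ratio test, |a_{k+1}/a_k| = [(4(k+1)² + 5(k+1) + 5)/(4k² + 5k + 5)] · 6/5 → 6/5.
Hence the series converges for |u + 6| < 1/(6/5) = 5/6, so the radius of convergence is 5/6.

R = 5/6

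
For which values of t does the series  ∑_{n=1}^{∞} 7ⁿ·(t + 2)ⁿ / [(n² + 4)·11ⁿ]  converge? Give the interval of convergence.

[-25/7, -3/7]

Ratio test: |a_{n+1}/a_n| = [(n² + 4)/((n+1)² + 4)] · 7/11 → 7/11 as n → ∞.
Hence the series converges for |t + 2| < 1/(7/11) = 11/7, so the radius of convergence is 11/7.
When t = -3/7, absolute convergence follows by limit comparison with Σ 1/n².
Endpoint t = -25/7: absolute convergence follows by limit comparison with Σ 1/n².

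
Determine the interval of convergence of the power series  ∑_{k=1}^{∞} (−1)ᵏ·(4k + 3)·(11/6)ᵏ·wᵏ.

Ratio test: |a_{k+1}/a_k| = [(4(k+1) + 3)/(4k + 3)] · 11/6 → 11/6 as k → ∞.
Hence the series converges for |w| < 1/(11/6) = 6/11, so the radius of convergence is 6/11.
Endpoint w = 6/11: the terms have absolute value of order k, which does not tend to 0, so the series diverges by the divergence test.
When w = -6/11, the terms do not tend to 0, so the series diverges.

(-6/11, 6/11)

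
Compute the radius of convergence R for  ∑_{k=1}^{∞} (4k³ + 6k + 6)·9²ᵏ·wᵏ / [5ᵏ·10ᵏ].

R = 50/81

Apply the ratio test: |a_{k+1}| / |a_k| = [(4(k+1)³ + 6(k+1) + 6)/(4k³ + 6k + 6)] · 81/(5·10), which tends to 81/50 as k → ∞.
Thus R = 1/(81/50) = 50/81.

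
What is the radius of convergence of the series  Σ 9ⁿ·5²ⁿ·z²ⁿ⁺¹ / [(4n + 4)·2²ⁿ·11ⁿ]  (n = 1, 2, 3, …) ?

R = 2√11/15

The ratio of consecutive coefficients is [(4n + 4)/(4(n+1) + 4)] · 9·25/(4·11) → 225/44.
Successive powers of z differ by 2, so the series converges when |z|² · 225/44 < 1, i.e. |z| < √(44/225). So R = 2√11/15.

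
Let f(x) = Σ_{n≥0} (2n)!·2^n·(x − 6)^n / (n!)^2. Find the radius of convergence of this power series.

The ratio of consecutive coefficients is (2n+1)·(2n+2)/(n+1)² · 2 → 8.
Thus R = 1/(8) = 1/8.

R = 1/8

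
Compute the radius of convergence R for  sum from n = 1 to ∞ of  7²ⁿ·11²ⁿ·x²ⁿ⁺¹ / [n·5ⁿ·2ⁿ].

R = √10/77

Apply the ratio test: |a_{n+1}| / |a_n| = [n/(n+1)] · 49·121/(5·2), which tends to 5929/10 as n → ∞.
Writing y = x², the series in y has radius 10/5929, so |x| < √(10/5929) and R = √10/77.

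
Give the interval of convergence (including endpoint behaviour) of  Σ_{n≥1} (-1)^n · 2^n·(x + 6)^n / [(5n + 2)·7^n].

Apply the ratio test: |a_{n+1}| / |a_n| = [(5n + 2)/(5(n+1) + 2)] · 2/7, which tends to 2/7 as n → ∞.
Thus R = 1/(2/7) = 7/2.
At x = -5/2: convergence follows from the alternating series test (terms decrease monotonically to 0).
Endpoint x = -19/2: the terms are asymptotic to a nonzero constant times 1/n, so the series diverges by limit comparison with Σ 1/n.

(-19/2, -5/2]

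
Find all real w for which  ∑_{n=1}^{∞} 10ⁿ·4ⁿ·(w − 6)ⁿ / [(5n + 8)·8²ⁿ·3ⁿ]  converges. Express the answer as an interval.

Ratio test: |a_{n+1}/a_n| = [(5n + 8)/(5(n+1) + 8)] · 10·4/(64·3) → 5/24 as n → ∞.
Thus R = 1/(5/24) = 24/5.
When w = 54/5, the terms are asymptotic to a nonzero constant times 1/n, so the series diverges by limit comparison with Σ 1/n.
Check w = 6/5: an alternating series whose terms decrease to 0 in absolute value, so it converges by the Leibniz criterion.

[6/5, 54/5)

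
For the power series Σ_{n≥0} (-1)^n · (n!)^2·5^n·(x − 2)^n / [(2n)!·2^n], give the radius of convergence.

R = 8/5

By the ratio test, |a_{n+1}/a_n| = (n+1)²/[(2n+1)·(2n+2)] · 5/2 → 5/8.
Hence the series converges for |x − 2| < 1/(5/8) = 8/5, so the radius of convergence is 8/5.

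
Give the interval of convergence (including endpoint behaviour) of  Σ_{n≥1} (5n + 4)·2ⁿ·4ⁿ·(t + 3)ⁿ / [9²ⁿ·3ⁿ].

The ratio of consecutive coefficients is [(5(n+1) + 4)/(5n + 4)] · 2·4/(81·3) → 8/243.
The series converges when 8/243 · |t + 3| < 1, giving R = 243/8.
When t = 219/8, the n-th term does not approach 0; divergence by the term test.
Check t = -267/8: the n-th term does not approach 0; divergence by the term test.

(-267/8, 219/8)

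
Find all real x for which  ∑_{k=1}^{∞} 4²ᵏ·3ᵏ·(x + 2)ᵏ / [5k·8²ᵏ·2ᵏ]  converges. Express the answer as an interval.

[-14/3, 2/3)

By the ratio test, |a_{k+1}/a_k| = [5k/5(k+1)] · 16·3/(64·2) → 3/8.
Thus R = 1/(3/8) = 8/3.
Check x = 2/3: comparison with the harmonic series Σ 1/k shows the series diverges.
At x = -14/3: the terms alternate in sign and decrease monotonically to 0 in absolute value (size ~ c/k), so the alternating series test gives convergence.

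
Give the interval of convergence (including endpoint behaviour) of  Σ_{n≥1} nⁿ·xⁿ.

{0}

Root test: |a_n|^(1/n) = n → ∞.
The root grows without bound, so R = 0 (convergence only at x = 0).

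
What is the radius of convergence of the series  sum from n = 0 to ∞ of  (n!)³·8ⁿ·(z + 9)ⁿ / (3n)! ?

R = 27/8

Apply the ratio test: |a_{n+1}| / |a_n| = (n+1)³/[(3n+1)·(3n+2)·(3n+3)] · 8, which tends to 8/27 as n → ∞.
The series converges when 8/27 · |z + 9| < 1, giving R = 27/8.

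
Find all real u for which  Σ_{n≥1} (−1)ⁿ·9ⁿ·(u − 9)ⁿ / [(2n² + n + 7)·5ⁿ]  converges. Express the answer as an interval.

Ratio test: |a_{n+1}/a_n| = [(2n² + n + 7)/(2(n+1)² + (n+1) + 7)] · 9/5 → 9/5 as n → ∞.
Convergence for |u − 9| · 9/5 < 1, i.e. |u − 9| < 5/9. So R = 5/9.
Endpoint u = 86/9: absolute convergence follows by limit comparison with Σ 1/n².
At u = 76/9: absolute convergence follows by limit comparison with Σ 1/n².

[76/9, 86/9]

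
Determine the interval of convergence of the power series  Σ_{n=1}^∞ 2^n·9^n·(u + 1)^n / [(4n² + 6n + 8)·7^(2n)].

Apply the ratio test: |a_{n+1}| / |a_n| = [(4n² + 6n + 8)/(4(n+1)² + 6(n+1) + 8)] · 2·9/49, which tends to 18/49 as n → ∞.
Hence the series converges for |u + 1| < 1/(18/49) = 49/18, so the radius of convergence is 49/18.
Check u = 31/18: the terms are on the order of 1/n², so the series converges absolutely by comparison with the p-series (p = 2 > 1).
When u = -67/18, absolute convergence follows by limit comparison with Σ 1/n².

[-67/18, 31/18]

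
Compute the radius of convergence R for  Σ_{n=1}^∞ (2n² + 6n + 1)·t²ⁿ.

R = 1

Ratio test: |a_{n+1}/a_n| = (2(n+1)² + 6(n+1) + 1)/(2n² + 6n + 1) → 1 as n → ∞.
Since the exponent of t increases by 2 each term, convergence requires |t|² < 1, hence R = 1.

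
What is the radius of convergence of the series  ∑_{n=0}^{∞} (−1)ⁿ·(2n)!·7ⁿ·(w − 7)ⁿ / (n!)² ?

Apply the ratio test: |a_{n+1}| / |a_n| = (2n+1)·(2n+2)/(n+1)² · 7, which tends to 28 as n → ∞.
The series converges when 28 · |w − 7| < 1, giving R = 1/28.

R = 1/28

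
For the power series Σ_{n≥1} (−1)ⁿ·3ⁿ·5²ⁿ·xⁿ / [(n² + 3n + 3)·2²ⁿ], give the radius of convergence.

Ratio test: |a_{n+1}/a_n| = [(n² + 3n + 3)/((n+1)² + 3(n+1) + 3)] · 3·25/4 → 75/4 as n → ∞.
Thus R = 1/(75/4) = 4/75.

R = 4/75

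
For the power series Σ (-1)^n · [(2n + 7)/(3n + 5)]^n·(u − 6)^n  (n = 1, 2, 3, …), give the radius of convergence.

Root test: |a_n|^(1/n) = (2n + 7)/(3n + 5) → 2/3.
Convergence for |u − 6| · 2/3 < 1, i.e. |u − 6| < 3/2. So R = 3/2.

R = 3/2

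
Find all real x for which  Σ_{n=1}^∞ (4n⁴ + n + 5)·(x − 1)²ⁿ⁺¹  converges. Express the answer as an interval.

Ratio test: |a_{n+1}/a_n| = (4(n+1)⁴ + (n+1) + 5)/(4n⁴ + n + 5) → 1 as n → ∞.
Successive powers of (x − 1) differ by 2, so the series converges when |x − 1|² · 1 < 1, i.e. |x − 1| < √(1) = 1. So R = 1.
When x = 2, the n-th term does not approach 0; divergence by the term test.
Check x = 0: the terms do not tend to 0, so the series diverges.

(0, 2)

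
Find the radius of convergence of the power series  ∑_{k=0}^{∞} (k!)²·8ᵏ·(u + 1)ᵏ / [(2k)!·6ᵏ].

R = 3

Ratio test: |a_{k+1}/a_k| = (k+1)²/[(2k+1)·(2k+2)] · 8/6 → 1/3 as k → ∞.
Hence the series converges for |u + 1| < 1/(1/3) = 3, so the radius of convergence is 3.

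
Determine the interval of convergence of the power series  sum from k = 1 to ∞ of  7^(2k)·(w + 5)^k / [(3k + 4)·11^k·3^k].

[-278/49, -212/49)

By the ratio test, |a_{k+1}/a_k| = [(3k + 4)/(3(k+1) + 4)] · 49/(11·3) → 49/33.
The series converges when 49/33 · |w + 5| < 1, giving R = 33/49.
Endpoint w = -212/49: the terms are asymptotic to a nonzero constant times 1/k, so the series diverges by limit comparison with Σ 1/k.
Endpoint w = -278/49: convergence follows from the alternating series test (terms decrease monotonically to 0).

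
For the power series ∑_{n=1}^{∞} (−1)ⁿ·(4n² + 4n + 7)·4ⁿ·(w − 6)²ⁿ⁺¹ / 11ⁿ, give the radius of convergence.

Apply the ratio test: |a_{n+1}| / |a_n| = [(4(n+1)² + 4(n+1) + 7)/(4n² + 4n + 7)] · 4/11, which tends to 4/11 as n → ∞.
Writing y = (w − 6)², the series in y has radius 11/4, so |w − 6| < √(11/4) and R = √11/2.

R = √11/2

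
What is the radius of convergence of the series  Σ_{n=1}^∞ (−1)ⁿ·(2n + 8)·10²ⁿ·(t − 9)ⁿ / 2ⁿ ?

Apply the ratio test: |a_{n+1}| / |a_n| = [(2(n+1) + 8)/(2n + 8)] · 100/2, which tends to 50 as n → ∞.
The series converges when 50 · |t − 9| < 1, giving R = 1/50.

R = 1/50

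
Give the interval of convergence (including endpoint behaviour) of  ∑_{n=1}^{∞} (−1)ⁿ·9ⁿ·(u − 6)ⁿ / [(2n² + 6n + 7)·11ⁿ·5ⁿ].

[-1/9, 109/9]

By the ratio test, |a_{n+1}/a_n| = [(2n² + 6n + 7)/(2(n+1)² + 6(n+1) + 7)] · 9/(11·5) → 9/55.
Convergence for |u − 6| · 9/55 < 1, i.e. |u − 6| < 55/9. So R = 55/9.
Endpoint u = 109/9: the series is dominated by a constant times Σ 1/n², which converges (p = 2 > 1).
Check u = -1/9: the series is dominated by a constant times Σ 1/n², which converges (p = 2 > 1).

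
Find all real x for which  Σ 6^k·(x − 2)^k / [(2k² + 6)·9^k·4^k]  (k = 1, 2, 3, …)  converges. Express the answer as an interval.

Apply the ratio test: |a_{k+1}| / |a_k| = [(2k² + 6)/(2(k+1)² + 6)] · 6/(9·4), which tends to 1/6 as k → ∞.
The series converges when 1/6 · |x − 2| < 1, giving R = 6.
Endpoint x = 8: the series is dominated by a constant times Σ 1/k², which converges (p = 2 > 1).
Endpoint x = -4: the terms are on the order of 1/k², so the series converges absolutely by comparison with the p-series (p = 2 > 1).

[-4, 8]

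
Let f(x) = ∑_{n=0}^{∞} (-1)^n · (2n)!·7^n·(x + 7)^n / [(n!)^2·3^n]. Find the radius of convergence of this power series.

The ratio of consecutive coefficients is (2n+1)·(2n+2)/(n+1)² · 7/3 → 28/3.
Convergence for |x + 7| · 28/3 < 1, i.e. |x + 7| < 3/28. So R = 3/28.

R = 3/28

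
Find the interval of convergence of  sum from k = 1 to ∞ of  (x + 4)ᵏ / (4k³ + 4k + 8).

The ratio of consecutive coefficients is (4k³ + 4k + 8)/(4(k+1)³ + 4(k+1) + 8) → 1.
Hence R = 1.
At x = -3: the series is dominated by a constant times Σ 1/k³, which converges (p = 3 > 1).
Endpoint x = -5: the series is dominated by a constant times Σ 1/k³, which converges (p = 3 > 1).

[-5, -3]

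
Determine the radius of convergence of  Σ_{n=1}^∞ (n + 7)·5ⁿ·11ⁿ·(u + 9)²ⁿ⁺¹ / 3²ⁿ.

R = 3√55/55

Ratio test: |a_{n+1}/a_n| = [((n+1) + 7)/(n + 7)] · 5·11/9 → 55/9 as n → ∞.
Since the exponent of (u + 9) increases by 2 each term, convergence requires |u + 9|² < 9/55, hence R = 3√55/55.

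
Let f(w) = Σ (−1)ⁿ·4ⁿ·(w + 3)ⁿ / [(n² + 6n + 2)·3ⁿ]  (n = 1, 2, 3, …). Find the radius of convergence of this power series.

Apply the ratio test: |a_{n+1}| / |a_n| = [(n² + 6n + 2)/((n+1)² + 6(n+1) + 2)] · 4/3, which tends to 4/3 as n → ∞.
Convergence for |w + 3| · 4/3 < 1, i.e. |w + 3| < 3/4. So R = 3/4.

R = 3/4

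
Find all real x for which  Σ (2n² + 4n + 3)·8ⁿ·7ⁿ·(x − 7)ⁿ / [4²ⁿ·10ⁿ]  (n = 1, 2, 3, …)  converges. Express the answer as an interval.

(29/7, 69/7)

By the ratio test, |a_{n+1}/a_n| = [(2(n+1)² + 4(n+1) + 3)/(2n² + 4n + 3)] · 8·7/(16·10) → 7/20.
Hence the series converges for |x − 7| < 1/(7/20) = 20/7, so the radius of convergence is 20/7.
At x = 69/7: the n-th term does not approach 0; divergence by the term test.
Check x = 29/7: the terms have absolute value of order n², which does not tend to 0, so the series diverges by the divergence test.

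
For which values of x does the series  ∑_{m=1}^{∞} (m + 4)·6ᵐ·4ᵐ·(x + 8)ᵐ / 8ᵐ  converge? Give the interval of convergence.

(-25/3, -23/3)

The ratio of consecutive coefficients is [((m+1) + 4)/(m + 4)] · 6·4/8 → 3.
Thus R = 1/(3) = 1/3.
Check x = -23/3: the m-th term does not approach 0; divergence by the term test.
Endpoint x = -25/3: the terms do not tend to 0, so the series diverges.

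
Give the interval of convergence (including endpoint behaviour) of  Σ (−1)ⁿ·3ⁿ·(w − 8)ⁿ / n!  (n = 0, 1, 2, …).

Ratio test: |a_{n+1}/a_n| = 3 · 1/(n+1) → 0 as n → ∞.
The ratio tends to 0 regardless of w, hence R = ∞.

(−∞, ∞)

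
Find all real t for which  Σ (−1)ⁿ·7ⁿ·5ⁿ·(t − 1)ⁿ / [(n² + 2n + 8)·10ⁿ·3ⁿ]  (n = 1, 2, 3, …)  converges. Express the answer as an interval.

By the ratio test, |a_{n+1}/a_n| = [(n² + 2n + 8)/((n+1)² + 2(n+1) + 8)] · 7·5/(10·3) → 7/6.
Hence the series converges for |t − 1| < 1/(7/6) = 6/7, so the radius of convergence is 6/7.
Check t = 13/7: the terms are on the order of 1/n², so the series converges absolutely by comparison with the p-series (p = 2 > 1).
Endpoint t = 1/7: the series is dominated by a constant times Σ 1/n², which converges (p = 2 > 1).

[1/7, 13/7]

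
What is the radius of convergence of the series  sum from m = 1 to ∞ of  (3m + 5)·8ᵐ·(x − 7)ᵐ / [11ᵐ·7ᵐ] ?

Ratio test: |a_{m+1}/a_m| = [(3(m+1) + 5)/(3m + 5)] · 8/(11·7) → 8/77 as m → ∞.
Thus R = 1/(8/77) = 77/8.

R = 77/8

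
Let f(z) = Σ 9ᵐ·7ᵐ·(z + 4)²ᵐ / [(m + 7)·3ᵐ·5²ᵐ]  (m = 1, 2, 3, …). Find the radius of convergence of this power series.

The ratio of consecutive coefficients is [(m + 7)/((m+1) + 7)] · 9·7/(3·25) → 21/25.
Since the exponent of (z + 4) increases by 2 each term, convergence requires |z + 4|² < 25/21, hence R = 5√21/21.

R = 5√21/21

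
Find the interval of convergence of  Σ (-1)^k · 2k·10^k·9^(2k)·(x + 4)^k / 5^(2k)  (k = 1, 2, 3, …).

(-653/162, -643/162)

Ratio test: |a_{k+1}/a_k| = [2(k+1)/2k] · 10·81/25 → 162/5 as k → ∞.
Convergence for |x + 4| · 162/5 < 1, i.e. |x + 4| < 5/162. So R = 5/162.
At x = -643/162: the terms have absolute value of order k, which does not tend to 0, so the series diverges by the divergence test.
Endpoint x = -653/162: the terms have absolute value of order k, which does not tend to 0, so the series diverges by the divergence test.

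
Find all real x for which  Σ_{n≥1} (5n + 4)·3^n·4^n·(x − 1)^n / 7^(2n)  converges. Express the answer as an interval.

The ratio of consecutive coefficients is [(5(n+1) + 4)/(5n + 4)] · 3·4/49 → 12/49.
Hence the series converges for |x − 1| < 1/(12/49) = 49/12, so the radius of convergence is 49/12.
Check x = 61/12: the terms do not tend to 0, so the series diverges.
At x = -37/12: the terms do not tend to 0, so the series diverges.

(-37/12, 61/12)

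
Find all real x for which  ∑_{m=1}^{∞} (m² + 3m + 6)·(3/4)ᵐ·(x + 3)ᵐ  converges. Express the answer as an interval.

Apply the ratio test: |a_{m+1}| / |a_m| = [((m+1)² + 3(m+1) + 6)/(m² + 3m + 6)] · 3/4, which tends to 3/4 as m → ∞.
Hence the series converges for |x + 3| < 1/(3/4) = 4/3, so the radius of convergence is 4/3.
Endpoint x = -5/3: the terms have absolute value of order m², which does not tend to 0, so the series diverges by the divergence test.
Endpoint x = -13/3: the terms do not tend to 0, so the series diverges.

(-13/3, -5/3)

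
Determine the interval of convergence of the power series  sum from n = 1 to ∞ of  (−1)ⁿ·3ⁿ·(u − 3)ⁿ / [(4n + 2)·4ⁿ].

Apply the ratio test: |a_{n+1}| / |a_n| = [(4n + 2)/(4(n+1) + 2)] · 3/4, which tends to 3/4 as n → ∞.
Convergence for |u − 3| · 3/4 < 1, i.e. |u − 3| < 4/3. So R = 4/3.
Check u = 13/3: an alternating series whose terms decrease to 0 in absolute value, so it converges by the Leibniz criterion.
Endpoint u = 5/3: the terms are asymptotic to a nonzero constant times 1/n, so the series diverges by limit comparison with Σ 1/n.

(5/3, 13/3]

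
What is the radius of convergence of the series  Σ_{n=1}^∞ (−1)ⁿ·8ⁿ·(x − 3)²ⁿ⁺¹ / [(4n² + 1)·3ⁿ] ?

R = √6/4

The ratio of consecutive coefficients is [(4n² + 1)/(4(n+1)² + 1)] · 8/3 → 8/3.
Writing y = (x − 3)², the series in y has radius 3/8, so |x − 3| < √(3/8) and R = √6/4.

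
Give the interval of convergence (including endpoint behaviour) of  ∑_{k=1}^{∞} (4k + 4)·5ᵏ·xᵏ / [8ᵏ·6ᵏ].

By the ratio test, |a_{k+1}/a_k| = [(4(k+1) + 4)/(4k + 4)] · 5/(8·6) → 5/48.
Convergence for |x| · 5/48 < 1, i.e. |x| < 48/5. So R = 48/5.
When x = 48/5, the k-th term does not approach 0; divergence by the term test.
When x = -48/5, the terms have absolute value of order k, which does not tend to 0, so the series diverges by the divergence test.

(-48/5, 48/5)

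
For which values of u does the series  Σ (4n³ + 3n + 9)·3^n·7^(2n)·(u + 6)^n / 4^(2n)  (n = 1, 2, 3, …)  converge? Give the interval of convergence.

(-898/147, -866/147)

Ratio test: |a_{n+1}/a_n| = [(4(n+1)³ + 3(n+1) + 9)/(4n³ + 3n + 9)] · 3·49/16 → 147/16 as n → ∞.
Convergence for |u + 6| · 147/16 < 1, i.e. |u + 6| < 16/147. So R = 16/147.
At u = -866/147: the terms have absolute value of order n³, which does not tend to 0, so the series diverges by the divergence test.
Endpoint u = -898/147: the terms do not tend to 0, so the series diverges.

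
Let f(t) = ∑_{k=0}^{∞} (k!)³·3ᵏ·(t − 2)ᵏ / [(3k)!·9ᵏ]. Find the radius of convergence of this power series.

R = 81

Apply the ratio test: |a_{k+1}| / |a_k| = (k+1)³/[(3k+1)·(3k+2)·(3k+3)] · 3/9, which tends to 1/81 as k → ∞.
The series converges when 1/81 · |t − 2| < 1, giving R = 81.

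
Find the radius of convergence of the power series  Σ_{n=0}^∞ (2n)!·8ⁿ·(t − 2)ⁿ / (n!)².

R = 1/32

The ratio of consecutive coefficients is (2n+1)·(2n+2)/(n+1)² · 8 → 32.
The series converges when 32 · |t − 2| < 1, giving R = 1/32.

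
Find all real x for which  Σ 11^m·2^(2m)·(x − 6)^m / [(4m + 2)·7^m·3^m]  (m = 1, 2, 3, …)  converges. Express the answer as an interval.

[243/44, 285/44)

Apply the ratio test: |a_{m+1}| / |a_m| = [(4m + 2)/(4(m+1) + 2)] · 11·4/(7·3), which tends to 44/21 as m → ∞.
Thus R = 1/(44/21) = 21/44.
Endpoint x = 285/44: comparison with the harmonic series Σ 1/m shows the series diverges.
Endpoint x = 243/44: convergence follows from the alternating series test (terms decrease monotonically to 0).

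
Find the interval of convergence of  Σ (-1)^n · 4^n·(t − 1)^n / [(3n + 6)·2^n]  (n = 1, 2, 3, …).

Apply the ratio test: |a_{n+1}| / |a_n| = [(3n + 6)/(3(n+1) + 6)] · 4/2, which tends to 2 as n → ∞.
The series converges when 2 · |t − 1| < 1, giving R = 1/2.
Endpoint t = 3/2: convergence follows from the alternating series test (terms decrease monotonically to 0).
Endpoint t = 1/2: the terms are asymptotic to a nonzero constant times 1/n, so the series diverges by limit comparison with Σ 1/n.

(1/2, 3/2]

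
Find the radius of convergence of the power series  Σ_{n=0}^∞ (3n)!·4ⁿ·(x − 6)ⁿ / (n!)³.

Ratio test: |a_{n+1}/a_n| = (3n+1)·(3n+2)·(3n+3)/(n+1)³ · 4 → 108 as n → ∞.
The series converges when 108 · |x − 6| < 1, giving R = 1/108.

R = 1/108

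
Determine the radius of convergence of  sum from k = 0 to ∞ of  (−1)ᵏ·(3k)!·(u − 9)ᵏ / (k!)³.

R = 1/27

By the ratio test, |a_{k+1}/a_k| = (3k+1)·(3k+2)·(3k+3)/(k+1)³ → 27.
The series converges when 27 · |u − 9| < 1, giving R = 1/27.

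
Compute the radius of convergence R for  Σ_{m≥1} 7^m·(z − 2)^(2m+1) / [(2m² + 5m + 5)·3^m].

R = √21/7

The ratio of consecutive coefficients is [(2m² + 5m + 5)/(2(m+1)² + 5(m+1) + 5)] · 7/3 → 7/3.
Writing y = (z − 2)², the series in y has radius 3/7, so |z − 2| < √(3/7) and R = √21/7.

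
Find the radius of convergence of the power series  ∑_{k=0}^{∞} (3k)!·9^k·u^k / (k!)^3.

Apply the ratio test: |a_{k+1}| / |a_k| = (3k+1)·(3k+2)·(3k+3)/(k+1)³ · 9, which tends to 243 as k → ∞.
The series converges when 243 · |u| < 1, giving R = 1/243.

R = 1/243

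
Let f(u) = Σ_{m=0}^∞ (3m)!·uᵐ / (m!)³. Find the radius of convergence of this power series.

R = 1/27

Ratio test: |a_{m+1}/a_m| = (3m+1)·(3m+2)·(3m+3)/(m+1)³ → 27 as m → ∞.
Convergence for |u| · 27 < 1, i.e. |u| < 1/27. So R = 1/27.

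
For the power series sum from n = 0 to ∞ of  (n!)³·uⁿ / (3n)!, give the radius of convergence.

The ratio of consecutive coefficients is (n+1)³/[(3n+1)·(3n+2)·(3n+3)] → 1/27.
The series converges when 1/27 · |u| < 1, giving R = 27.

R = 27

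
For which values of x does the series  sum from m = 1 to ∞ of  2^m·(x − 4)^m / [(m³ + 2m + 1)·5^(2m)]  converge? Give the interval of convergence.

By the ratio test, |a_{m+1}/a_m| = [(m³ + 2m + 1)/((m+1)³ + 2(m+1) + 1)] · 2/25 → 2/25.
Hence the series converges for |x − 4| < 1/(2/25) = 25/2, so the radius of convergence is 25/2.
When x = 33/2, the terms are on the order of 1/m³, so the series converges absolutely by comparison with the p-series (p = 3 > 1).
Check x = -17/2: the terms are on the order of 1/m³, so the series converges absolutely by comparison with the p-series (p = 3 > 1).

[-17/2, 33/2]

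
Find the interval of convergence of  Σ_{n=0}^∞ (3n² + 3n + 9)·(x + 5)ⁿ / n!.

(−∞, ∞)

Ratio test: |a_{n+1}/a_n| = (3(n+1)² + 3(n+1) + 9)/(3n² + 3n + 9) · 1/(n+1) → 0 as n → ∞.
Since the limit is 0 < 1 for every x, the series converges on all of ℝ and R = ∞.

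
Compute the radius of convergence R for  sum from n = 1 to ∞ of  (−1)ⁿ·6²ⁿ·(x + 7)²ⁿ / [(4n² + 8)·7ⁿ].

The ratio of consecutive coefficients is [(4n² + 8)/(4(n+1)² + 8)] · 36/7 → 36/7.
Writing y = (x + 7)², the series in y has radius 7/36, so |x + 7| < √(7/36) and R = √7/6.

R = √7/6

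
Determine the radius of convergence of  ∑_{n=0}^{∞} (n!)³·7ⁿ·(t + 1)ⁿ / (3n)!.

R = 27/7

The ratio of consecutive coefficients is (n+1)³/[(3n+1)·(3n+2)·(3n+3)] · 7 → 7/27.
The series converges when 7/27 · |t + 1| < 1, giving R = 27/7.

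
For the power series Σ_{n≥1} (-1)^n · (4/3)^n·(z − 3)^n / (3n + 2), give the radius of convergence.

Ratio test: |a_{n+1}/a_n| = [(3n + 2)/(3(n+1) + 2)] · 4/3 → 4/3 as n → ∞.
The series converges when 4/3 · |z − 3| < 1, giving R = 3/4.

R = 3/4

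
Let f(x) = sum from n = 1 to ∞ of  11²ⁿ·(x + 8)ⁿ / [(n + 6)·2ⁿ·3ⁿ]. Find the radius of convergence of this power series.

The ratio of consecutive coefficients is [(n + 6)/((n+1) + 6)] · 121/(2·3) → 121/6.
Convergence for |x + 8| · 121/6 < 1, i.e. |x + 8| < 6/121. So R = 6/121.

R = 6/121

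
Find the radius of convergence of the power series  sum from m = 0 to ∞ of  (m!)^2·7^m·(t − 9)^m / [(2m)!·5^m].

Ratio test: |a_{m+1}/a_m| = (m+1)²/[(2m+1)·(2m+2)] · 7/5 → 7/20 as m → ∞.
Thus R = 1/(7/20) = 20/7.

R = 20/7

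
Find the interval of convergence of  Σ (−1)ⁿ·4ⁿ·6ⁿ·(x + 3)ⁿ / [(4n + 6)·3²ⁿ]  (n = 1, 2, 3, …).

By the ratio test, |a_{n+1}/a_n| = [(4n + 6)/(4(n+1) + 6)] · 4·6/9 → 8/3.
Thus R = 1/(8/3) = 3/8.
Check x = -21/8: convergence follows from the alternating series test (terms decrease monotonically to 0).
Check x = -27/8: comparison with the harmonic series Σ 1/n shows the series diverges.

(-27/8, -21/8]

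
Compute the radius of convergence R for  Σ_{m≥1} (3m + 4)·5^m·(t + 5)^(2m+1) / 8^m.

R = 2√10/5

Apply the ratio test: |a_{m+1}| / |a_m| = [(3(m+1) + 4)/(3m + 4)] · 5/8, which tends to 5/8 as m → ∞.
Since the exponent of (t + 5) increases by 2 each term, convergence requires |t + 5|² < 8/5, hence R = 2√10/5.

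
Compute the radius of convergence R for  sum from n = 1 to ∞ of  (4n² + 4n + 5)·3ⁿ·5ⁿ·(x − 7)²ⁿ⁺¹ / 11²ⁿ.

The ratio of consecutive coefficients is [(4(n+1)² + 4(n+1) + 5)/(4n² + 4n + 5)] · 3·5/121 → 15/121.
Writing y = (x − 7)², the series in y has radius 121/15, so |x − 7| < √(121/15) and R = 11√15/15.

R = 11√15/15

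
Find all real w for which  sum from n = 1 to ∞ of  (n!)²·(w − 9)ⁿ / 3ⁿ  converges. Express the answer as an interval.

{9}

Apply the ratio test: |a_{n+1}| / |a_n| = (n+1)² · 1/3, which tends to ∞ as n → ∞.
The terms grow without bound for any (w − 9) ≠ 0, so R = 0 (convergence only at w = 9).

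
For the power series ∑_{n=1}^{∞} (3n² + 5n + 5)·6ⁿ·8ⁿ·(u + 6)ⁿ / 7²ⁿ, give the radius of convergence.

R = 49/48

Ratio test: |a_{n+1}/a_n| = [(3(n+1)² + 5(n+1) + 5)/(3n² + 5n + 5)] · 6·8/49 → 48/49 as n → ∞.
Thus R = 1/(48/49) = 49/48.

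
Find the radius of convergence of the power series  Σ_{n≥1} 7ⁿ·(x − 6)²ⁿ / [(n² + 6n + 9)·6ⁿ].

R = √42/7

Ratio test: |a_{n+1}/a_n| = [(n² + 6n + 9)/((n+1)² + 6(n+1) + 9)] · 7/6 → 7/6 as n → ∞.
Successive powers of (x − 6) differ by 2, so the series converges when |x − 6|² · 7/6 < 1, i.e. |x − 6| < √(6/7). So R = √42/7.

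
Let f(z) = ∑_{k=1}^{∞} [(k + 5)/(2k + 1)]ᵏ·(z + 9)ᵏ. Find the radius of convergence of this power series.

R = 2

Root test: |a_k|^(1/k) = (k + 5)/(2k + 1) → 1/2.
The series converges when 1/2 · |z + 9| < 1, giving R = 2.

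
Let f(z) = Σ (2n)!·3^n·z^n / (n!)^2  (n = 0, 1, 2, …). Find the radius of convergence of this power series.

R = 1/12

Apply the ratio test: |a_{n+1}| / |a_n| = (2n+1)·(2n+2)/(n+1)² · 3, which tends to 12 as n → ∞.
Hence the series converges for |z| < 1/(12) = 1/12, so the radius of convergence is 1/12.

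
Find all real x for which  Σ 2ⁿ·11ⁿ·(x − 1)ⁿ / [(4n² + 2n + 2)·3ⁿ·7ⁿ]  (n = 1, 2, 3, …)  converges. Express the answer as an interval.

[1/22, 43/22]

Ratio test: |a_{n+1}/a_n| = [(4n² + 2n + 2)/(4(n+1)² + 2(n+1) + 2)] · 2·11/(3·7) → 22/21 as n → ∞.
The series converges when 22/21 · |x − 1| < 1, giving R = 21/22.
Endpoint x = 43/22: the series is dominated by a constant times Σ 1/n², which converges (p = 2 > 1).
Check x = 1/22: the terms are on the order of 1/n², so the series converges absolutely by comparison with the p-series (p = 2 > 1).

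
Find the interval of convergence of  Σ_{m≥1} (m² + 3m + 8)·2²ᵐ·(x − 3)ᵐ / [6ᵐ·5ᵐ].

By the ratio test, |a_{m+1}/a_m| = [((m+1)² + 3(m+1) + 8)/(m² + 3m + 8)] · 4/(6·5) → 2/15.
The series converges when 2/15 · |x − 3| < 1, giving R = 15/2.
Endpoint x = 21/2: the terms do not tend to 0, so the series diverges.
At x = -9/2: the terms do not tend to 0, so the series diverges.

(-9/2, 21/2)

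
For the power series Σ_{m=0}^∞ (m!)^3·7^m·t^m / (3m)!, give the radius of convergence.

Apply the ratio test: |a_{m+1}| / |a_m| = (m+1)³/[(3m+1)·(3m+2)·(3m+3)] · 7, which tends to 7/27 as m → ∞.
The series converges when 7/27 · |t| < 1, giving R = 27/7.

R = 27/7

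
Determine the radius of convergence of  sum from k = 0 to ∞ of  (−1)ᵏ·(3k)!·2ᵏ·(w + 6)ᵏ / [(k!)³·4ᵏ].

R = 2/27

The ratio of consecutive coefficients is (3k+1)·(3k+2)·(3k+3)/(k+1)³ · 2/4 → 27/2.
Convergence for |w + 6| · 27/2 < 1, i.e. |w + 6| < 2/27. So R = 2/27.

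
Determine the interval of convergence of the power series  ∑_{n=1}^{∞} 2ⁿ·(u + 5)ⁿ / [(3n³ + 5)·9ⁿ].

Ratio test: |a_{n+1}/a_n| = [(3n³ + 5)/(3(n+1)³ + 5)] · 2/9 → 2/9 as n → ∞.
The series converges when 2/9 · |u + 5| < 1, giving R = 9/2.
When u = -1/2, the terms are on the order of 1/n³, so the series converges absolutely by comparison with the p-series (p = 3 > 1).
When u = -19/2, the series is dominated by a constant times Σ 1/n³, which converges (p = 3 > 1).

[-19/2, -1/2]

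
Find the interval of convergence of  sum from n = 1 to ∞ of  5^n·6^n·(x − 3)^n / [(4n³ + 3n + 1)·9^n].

The ratio of consecutive coefficients is [(4n³ + 3n + 1)/(4(n+1)³ + 3(n+1) + 1)] · 5·6/9 → 10/3.
Convergence for |x − 3| · 10/3 < 1, i.e. |x − 3| < 3/10. So R = 3/10.
Endpoint x = 33/10: the series is dominated by a constant times Σ 1/n³, which converges (p = 3 > 1).
Check x = 27/10: absolute convergence follows by limit comparison with Σ 1/n³.

[27/10, 33/10]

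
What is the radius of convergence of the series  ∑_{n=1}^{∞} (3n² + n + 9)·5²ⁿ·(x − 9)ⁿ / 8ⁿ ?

Apply the ratio test: |a_{n+1}| / |a_n| = [(3(n+1)² + (n+1) + 9)/(3n² + n + 9)] · 25/8, which tends to 25/8 as n → ∞.
Convergence for |x − 9| · 25/8 < 1, i.e. |x − 9| < 8/25. So R = 8/25.

R = 8/25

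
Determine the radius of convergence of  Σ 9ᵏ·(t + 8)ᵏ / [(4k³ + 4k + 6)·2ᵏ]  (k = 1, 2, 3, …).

R = 2/9

By the ratio test, |a_{k+1}/a_k| = [(4k³ + 4k + 6)/(4(k+1)³ + 4(k+1) + 6)] · 9/2 → 9/2.
The series converges when 9/2 · |t + 8| < 1, giving R = 2/9.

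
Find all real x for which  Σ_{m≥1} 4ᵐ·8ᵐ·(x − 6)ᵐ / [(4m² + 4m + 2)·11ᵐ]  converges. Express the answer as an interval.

Apply the ratio test: |a_{m+1}| / |a_m| = [(4m² + 4m + 2)/(4(m+1)² + 4(m+1) + 2)] · 4·8/11, which tends to 32/11 as m → ∞.
The series converges when 32/11 · |x − 6| < 1, giving R = 11/32.
Check x = 203/32: absolute convergence follows by limit comparison with Σ 1/m².
When x = 181/32, the terms are on the order of 1/m², so the series converges absolutely by comparison with the p-series (p = 2 > 1).

[181/32, 203/32]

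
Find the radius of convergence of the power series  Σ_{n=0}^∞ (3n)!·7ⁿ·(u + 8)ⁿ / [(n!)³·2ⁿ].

By the ratio test, |a_{n+1}/a_n| = (3n+1)·(3n+2)·(3n+3)/(n+1)³ · 7/2 → 189/2.
The series converges when 189/2 · |u + 8| < 1, giving R = 2/189.

R = 2/189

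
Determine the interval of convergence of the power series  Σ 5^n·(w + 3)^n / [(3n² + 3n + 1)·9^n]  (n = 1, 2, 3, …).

[-24/5, -6/5]

Apply the ratio test: |a_{n+1}| / |a_n| = [(3n² + 3n + 1)/(3(n+1)² + 3(n+1) + 1)] · 5/9, which tends to 5/9 as n → ∞.
Hence the series converges for |w + 3| < 1/(5/9) = 9/5, so the radius of convergence is 9/5.
Check w = -6/5: the terms are on the order of 1/n², so the series converges absolutely by comparison with the p-series (p = 2 > 1).
When w = -24/5, the terms are on the order of 1/n², so the series converges absolutely by comparison with the p-series (p = 2 > 1).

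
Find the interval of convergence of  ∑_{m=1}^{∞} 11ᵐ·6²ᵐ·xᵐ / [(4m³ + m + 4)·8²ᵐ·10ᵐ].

Ratio test: |a_{m+1}/a_m| = [(4m³ + m + 4)/(4(m+1)³ + (m+1) + 4)] · 11·36/(64·10) → 99/160 as m → ∞.
Convergence for |x| · 99/160 < 1, i.e. |x| < 160/99. So R = 160/99.
When x = 160/99, absolute convergence follows by limit comparison with Σ 1/m³.
Endpoint x = -160/99: the series is dominated by a constant times Σ 1/m³, which converges (p = 3 > 1).

[-160/99, 160/99]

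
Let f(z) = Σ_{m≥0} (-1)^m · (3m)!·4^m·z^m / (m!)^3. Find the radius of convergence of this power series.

R = 1/108

Apply the ratio test: |a_{m+1}| / |a_m| = (3m+1)·(3m+2)·(3m+3)/(m+1)³ · 4, which tends to 108 as m → ∞.
The series converges when 108 · |z| < 1, giving R = 1/108.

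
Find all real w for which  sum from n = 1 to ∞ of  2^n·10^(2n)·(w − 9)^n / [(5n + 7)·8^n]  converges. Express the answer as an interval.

By the ratio test, |a_{n+1}/a_n| = [(5n + 7)/(5(n+1) + 7)] · 2·100/8 → 25.
Convergence for |w − 9| · 25 < 1, i.e. |w − 9| < 1/25. So R = 1/25.
When w = 226/25, the terms behave like c/n; limit comparison with the harmonic series gives divergence.
Check w = 224/25: the terms alternate in sign and decrease monotonically to 0 in absolute value (size ~ c/n), so the alternating series test gives convergence.

[224/25, 226/25)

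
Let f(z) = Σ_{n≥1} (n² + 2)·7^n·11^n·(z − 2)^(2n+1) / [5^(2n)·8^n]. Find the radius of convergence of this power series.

The ratio of consecutive coefficients is [((n+1)² + 2)/(n² + 2)] · 7·11/(25·8) → 77/200.
Successive powers of (z − 2) differ by 2, so the series converges when |z − 2|² · 77/200 < 1, i.e. |z − 2| < √(200/77). So R = 10√154/77.

R = 10√154/77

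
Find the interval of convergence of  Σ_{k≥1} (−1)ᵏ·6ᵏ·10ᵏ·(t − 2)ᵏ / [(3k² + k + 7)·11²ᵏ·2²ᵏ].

By the ratio test, |a_{k+1}/a_k| = [(3k² + k + 7)/(3(k+1)² + (k+1) + 7)] · 6·10/(121·4) → 15/121.
Convergence for |t − 2| · 15/121 < 1, i.e. |t − 2| < 121/15. So R = 121/15.
Endpoint t = 151/15: the terms are on the order of 1/k², so the series converges absolutely by comparison with the p-series (p = 2 > 1).
When t = -91/15, the terms are on the order of 1/k², so the series converges absolutely by comparison with the p-series (p = 2 > 1).

[-91/15, 151/15]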